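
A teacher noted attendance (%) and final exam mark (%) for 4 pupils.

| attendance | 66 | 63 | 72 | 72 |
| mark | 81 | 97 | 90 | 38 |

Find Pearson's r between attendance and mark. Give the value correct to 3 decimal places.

n = 4, Σx = 273, Σy = 306, Σx² = 18693, Σy² = 25514, Σxy = 20673
nΣxy − ΣxΣy = 82692 − 83538 = -846
nΣx² − (Σx)² = 74772 − 74529 = 243; nΣy² − (Σy)² = 102056 − 93636 = 8420
r = -846 / √(243 × 8420) = -846 / 1430.4055 ≈ -0.591

-0.591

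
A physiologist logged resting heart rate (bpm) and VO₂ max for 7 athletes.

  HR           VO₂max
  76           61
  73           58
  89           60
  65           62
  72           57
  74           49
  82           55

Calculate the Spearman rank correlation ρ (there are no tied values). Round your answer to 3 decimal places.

-0.214

Rank HR: 5, 3, 7, 1, 2, 4, 6
Rank VO₂max: 6, 4, 5, 7, 3, 1, 2
d = rank(HR) − rank(VO₂max): -1, -1, 2, -6, -1, 3, 4; Σd² = 68
ρ = 1 − 6Σd² / [n(n²−1)] = 1 − 6×68 / (7×48) = 1 − 408/336 ≈ -0.214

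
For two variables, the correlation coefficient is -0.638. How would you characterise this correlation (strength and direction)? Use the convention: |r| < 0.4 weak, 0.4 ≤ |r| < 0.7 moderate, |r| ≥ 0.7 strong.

r = -0.638 < 0 so the relationship is negative.
|r| = 0.638, which falls in the moderate range.

moderate negative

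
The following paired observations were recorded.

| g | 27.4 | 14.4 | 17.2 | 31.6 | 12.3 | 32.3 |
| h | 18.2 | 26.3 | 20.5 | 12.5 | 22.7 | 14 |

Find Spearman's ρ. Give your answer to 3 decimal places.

-0.886

Rank g: 4, 2, 3, 5, 1, 6
Rank h: 3, 6, 4, 1, 5, 2
d = rank(g) − rank(h): 1, -4, -1, 4, -4, 4; Σd² = 66
ρ = 1 − 6Σd² / [n(n²−1)] = 1 − 6×66 / (6×35) = 1 − 396/210 ≈ -0.886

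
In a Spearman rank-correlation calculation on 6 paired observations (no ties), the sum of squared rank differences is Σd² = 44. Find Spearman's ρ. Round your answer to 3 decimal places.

-0.257

ρ = 1 − 6Σd² / [n(n²−1)] = 1 − 6×44 / (6×35)
  = 1 − 264/210 = 1 − 1.2571 ≈ -0.257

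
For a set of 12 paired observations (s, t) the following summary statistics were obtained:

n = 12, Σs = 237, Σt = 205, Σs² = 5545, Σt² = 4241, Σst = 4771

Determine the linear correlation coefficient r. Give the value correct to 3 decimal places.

r = (nΣst − ΣsΣt) / √[(nΣs² − (Σs)²)(nΣt² − (Σt)²)]
Numerator: 12×4771 − 237×205 = 8667
Denominator: √[(66540 − 56169)(50892 − 42025)] = √[10371 × 8867] = 9589.5598
r = 8667 / 9589.5598 ≈ 0.904

0.904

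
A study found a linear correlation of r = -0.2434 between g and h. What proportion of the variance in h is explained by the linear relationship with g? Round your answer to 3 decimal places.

r² = (-0.2434)² = 0.059

0.059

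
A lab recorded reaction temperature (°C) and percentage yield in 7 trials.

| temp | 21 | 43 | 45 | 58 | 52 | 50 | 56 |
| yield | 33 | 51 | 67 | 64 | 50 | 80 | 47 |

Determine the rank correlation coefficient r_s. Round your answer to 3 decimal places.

Rank temp: 1, 2, 3, 7, 5, 4, 6
Rank yield: 1, 4, 6, 5, 3, 7, 2
d = rank(temp) − rank(yield): 0, -2, -3, 2, 2, -3, 4; Σd² = 46
ρ = 1 − 6Σd² / [n(n²−1)] = 1 − 6×46 / (7×48) = 1 − 276/336 ≈ 0.179

0.179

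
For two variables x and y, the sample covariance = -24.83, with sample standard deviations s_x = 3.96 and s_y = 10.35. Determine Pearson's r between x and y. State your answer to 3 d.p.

r = Cov(x,y) / (s_x · s_y) = -24.83 / (3.96 × 10.35)
  = -24.83 / 40.9860 ≈ -0.606

-0.606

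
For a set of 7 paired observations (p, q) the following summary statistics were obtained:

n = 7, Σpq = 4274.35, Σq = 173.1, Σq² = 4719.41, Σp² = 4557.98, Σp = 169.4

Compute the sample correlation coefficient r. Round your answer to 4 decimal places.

r = (nΣpq − ΣpΣq) / √[(nΣp² − (Σp)²)(nΣq² − (Σq)²)]
Numerator: 7×4274.35 − 169.4×173.1 = 597.31
Denominator: √[(31905.86 − 28696.36)(33035.87 − 29963.61)] = √[3209.5 × 3072.26] = 3140.1303
r = 597.31 / 3140.1303 ≈ 0.1902

0.1902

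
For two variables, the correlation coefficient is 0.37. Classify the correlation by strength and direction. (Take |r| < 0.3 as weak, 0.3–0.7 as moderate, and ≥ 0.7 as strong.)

moderate positive

r = 0.37 > 0 so the relationship is positive.
|r| = 0.37, which falls in the moderate range.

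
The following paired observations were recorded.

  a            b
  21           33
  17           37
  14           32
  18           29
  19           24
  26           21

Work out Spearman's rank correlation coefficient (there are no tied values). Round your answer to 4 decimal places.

-0.5429

Rank a: 5, 2, 1, 3, 4, 6
Rank b: 5, 6, 4, 3, 2, 1
d = rank(a) − rank(b): 0, -4, -3, 0, 2, 5; Σd² = 54
ρ = 1 − 6Σd² / [n(n²−1)] = 1 − 6×54 / (6×35) = 1 − 324/210 ≈ -0.5429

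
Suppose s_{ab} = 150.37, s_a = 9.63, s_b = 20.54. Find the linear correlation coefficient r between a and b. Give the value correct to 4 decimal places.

r = Cov(a,b) / (s_a · s_b) = 150.37 / (9.63 × 20.54)
  = 150.37 / 197.8002 ≈ 0.7602

0.7602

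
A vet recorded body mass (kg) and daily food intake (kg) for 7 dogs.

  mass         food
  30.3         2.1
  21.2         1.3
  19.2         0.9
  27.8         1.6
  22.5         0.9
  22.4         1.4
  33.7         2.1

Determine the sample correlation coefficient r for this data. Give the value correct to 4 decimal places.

n = 7, Σx = 177.1, Σy = 10.3, Σx² = 4652.71, Σy² = 16.65, Σxy = 275.33
nΣxy − ΣxΣy = 1927.31 − 1824.13 = 103.18
nΣx² − (Σx)² = 32568.97 − 31364.41 = 1204.56; nΣy² − (Σy)² = 116.55 − 106.09 = 10.46
r = 103.18 / √(1204.56 × 10.46) = 103.18 / 112.2484 ≈ 0.9192

0.9192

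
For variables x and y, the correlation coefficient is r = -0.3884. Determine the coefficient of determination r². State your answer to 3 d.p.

r² = (-0.3884)² = 0.151

0.151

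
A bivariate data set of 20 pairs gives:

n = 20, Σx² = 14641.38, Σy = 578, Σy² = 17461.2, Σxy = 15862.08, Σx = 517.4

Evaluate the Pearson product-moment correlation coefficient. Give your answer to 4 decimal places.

0.9324

r = (nΣxy − ΣxΣy) / √[(nΣx² − (Σx)²)(nΣy² − (Σy)²)]
Numerator: 20×15862.08 − 517.4×578 = 18184.4
Denominator: √[(292827.6 − 267702.76)(349224 − 334084)] = √[25124.84 × 15140] = 19503.5914
r = 18184.4 / 19503.5914 ≈ 0.9324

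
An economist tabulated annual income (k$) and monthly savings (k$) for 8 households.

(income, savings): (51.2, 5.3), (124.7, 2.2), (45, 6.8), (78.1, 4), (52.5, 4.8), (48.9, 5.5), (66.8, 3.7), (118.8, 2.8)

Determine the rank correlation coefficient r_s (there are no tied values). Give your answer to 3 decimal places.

Rank income: 3, 8, 1, 6, 4, 2, 5, 7
Rank savings: 6, 1, 8, 4, 5, 7, 3, 2
d = rank(income) − rank(savings): -3, 7, -7, 2, -1, -5, 2, 5; Σd² = 166
ρ = 1 − 6Σd² / [n(n²−1)] = 1 − 6×166 / (8×63) = 1 − 996/504 ≈ -0.976

-0.976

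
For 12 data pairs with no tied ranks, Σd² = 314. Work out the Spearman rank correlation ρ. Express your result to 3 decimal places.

-0.098

ρ = 1 − 6Σd² / [n(n²−1)] = 1 − 6×314 / (12×143)
  = 1 − 1884/1716 = 1 − 1.0979 ≈ -0.098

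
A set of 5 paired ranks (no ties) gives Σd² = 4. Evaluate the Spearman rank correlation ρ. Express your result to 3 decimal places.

ρ = 1 − 6Σd² / [n(n²−1)] = 1 − 6×4 / (5×24)
  = 1 − 24/120 = 1 − 0.2000 ≈ 0.800

0.800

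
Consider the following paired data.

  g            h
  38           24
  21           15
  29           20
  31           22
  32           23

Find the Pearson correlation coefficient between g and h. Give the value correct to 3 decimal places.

n = 5, Σg = 151, Σh = 104, Σg² = 4711, Σh² = 2214, Σgh = 3225
nΣgh − ΣgΣh = 16125 − 15704 = 421
nΣg² − (Σg)² = 23555 − 22801 = 754; nΣh² − (Σh)² = 11070 − 10816 = 254
r = 421 / √(754 × 254) = 421 / 437.6254 ≈ 0.962

0.962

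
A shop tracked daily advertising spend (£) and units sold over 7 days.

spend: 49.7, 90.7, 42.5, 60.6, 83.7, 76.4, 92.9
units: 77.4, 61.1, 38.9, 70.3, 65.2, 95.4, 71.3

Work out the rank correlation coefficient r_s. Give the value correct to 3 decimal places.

0.107

Rank spend: 2, 6, 1, 3, 5, 4, 7
Rank units: 6, 2, 1, 4, 3, 7, 5
d = rank(spend) − rank(units): -4, 4, 0, -1, 2, -3, 2; Σd² = 50
ρ = 1 − 6Σd² / [n(n²−1)] = 1 − 6×50 / (7×48) = 1 − 300/336 ≈ 0.107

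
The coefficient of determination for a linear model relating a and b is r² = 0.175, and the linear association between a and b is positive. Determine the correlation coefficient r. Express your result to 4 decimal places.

|r| = √0.175 = 0.4183
The association is positive, so r = 0.4183.

0.4183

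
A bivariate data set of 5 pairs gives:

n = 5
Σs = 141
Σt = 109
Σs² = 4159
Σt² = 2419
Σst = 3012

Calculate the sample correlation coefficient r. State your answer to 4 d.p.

-0.6987

r = (nΣst − ΣsΣt) / √[(nΣs² − (Σs)²)(nΣt² − (Σt)²)]
Numerator: 5×3012 − 141×109 = -309
Denominator: √[(20795 − 19881)(12095 − 11881)] = √[914 × 214] = 442.2624
r = -309 / 442.2624 ≈ -0.6987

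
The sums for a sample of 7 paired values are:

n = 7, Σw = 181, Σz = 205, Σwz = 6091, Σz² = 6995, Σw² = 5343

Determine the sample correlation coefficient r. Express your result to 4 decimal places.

0.9749

r = (nΣwz − ΣwΣz) / √[(nΣw² − (Σw)²)(nΣz² − (Σz)²)]
Numerator: 7×6091 − 181×205 = 5532
Denominator: √[(37401 − 32761)(48965 − 42025)] = √[4640 × 6940] = 5674.6454
r = 5532 / 5674.6454 ≈ 0.9749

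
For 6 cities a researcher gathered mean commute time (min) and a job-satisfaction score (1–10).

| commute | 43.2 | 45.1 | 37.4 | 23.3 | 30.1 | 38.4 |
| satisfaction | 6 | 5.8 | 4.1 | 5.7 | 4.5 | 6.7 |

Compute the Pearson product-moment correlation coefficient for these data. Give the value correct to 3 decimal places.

0.265

n = 6, Σx = 217.5, Σy = 32.8, Σx² = 8222.47, Σy² = 184.08, Σxy = 1199.66
nΣxy − ΣxΣy = 7197.96 − 7134 = 63.96
nΣx² − (Σx)² = 49334.82 − 47306.25 = 2028.57; nΣy² − (Σy)² = 1104.48 − 1075.84 = 28.64
r = 63.96 / √(2028.57 × 28.64) = 63.96 / 241.0358 ≈ 0.265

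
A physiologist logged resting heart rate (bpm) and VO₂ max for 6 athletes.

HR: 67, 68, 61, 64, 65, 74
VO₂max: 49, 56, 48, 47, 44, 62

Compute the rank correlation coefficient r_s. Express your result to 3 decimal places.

Rank HR: 4, 5, 1, 2, 3, 6
Rank VO₂max: 4, 5, 3, 2, 1, 6
d = rank(HR) − rank(VO₂max): 0, 0, -2, 0, 2, 0; Σd² = 8
ρ = 1 − 6Σd² / [n(n²−1)] = 1 − 6×8 / (6×35) = 1 − 48/210 ≈ 0.771

0.771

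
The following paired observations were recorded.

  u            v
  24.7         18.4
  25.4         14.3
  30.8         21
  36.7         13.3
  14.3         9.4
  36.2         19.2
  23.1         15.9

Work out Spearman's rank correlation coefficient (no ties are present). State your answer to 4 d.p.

0.3214

Rank u: 3, 4, 5, 7, 1, 6, 2
Rank v: 5, 3, 7, 2, 1, 6, 4
d = rank(u) − rank(v): -2, 1, -2, 5, 0, 0, -2; Σd² = 38
ρ = 1 − 6Σd² / [n(n²−1)] = 1 − 6×38 / (7×48) = 1 − 228/336 ≈ 0.3214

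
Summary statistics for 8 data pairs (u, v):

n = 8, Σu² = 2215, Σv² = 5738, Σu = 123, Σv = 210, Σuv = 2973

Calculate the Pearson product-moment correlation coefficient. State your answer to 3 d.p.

-0.946

r = (nΣuv − ΣuΣv) / √[(nΣu² − (Σu)²)(nΣv² − (Σv)²)]
Numerator: 8×2973 − 123×210 = -2046
Denominator: √[(17720 − 15129)(45904 − 44100)] = √[2591 × 1804] = 2161.9815
r = -2046 / 2161.9815 ≈ -0.946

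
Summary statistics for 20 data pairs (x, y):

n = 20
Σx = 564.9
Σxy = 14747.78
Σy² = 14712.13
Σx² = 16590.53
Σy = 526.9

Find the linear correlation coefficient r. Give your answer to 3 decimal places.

r = (nΣxy − ΣxΣy) / √[(nΣx² − (Σx)²)(nΣy² − (Σy)²)]
Numerator: 20×14747.78 − 564.9×526.9 = -2690.21
Denominator: √[(331810.6 − 319112.01)(294242.6 − 277623.61)] = √[12698.59 × 16618.99] = 14527.1381
r = -2690.21 / 14527.1381 ≈ -0.185

-0.185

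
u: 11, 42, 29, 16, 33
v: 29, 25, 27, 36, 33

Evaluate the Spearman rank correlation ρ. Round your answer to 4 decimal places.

Rank u: 1, 5, 3, 2, 4
Rank v: 3, 1, 2, 5, 4
d = rank(u) − rank(v): -2, 4, 1, -3, 0; Σd² = 30
ρ = 1 − 6Σd² / [n(n²−1)] = 1 − 6×30 / (5×24) = 1 − 180/120 ≈ -0.5000

-0.5000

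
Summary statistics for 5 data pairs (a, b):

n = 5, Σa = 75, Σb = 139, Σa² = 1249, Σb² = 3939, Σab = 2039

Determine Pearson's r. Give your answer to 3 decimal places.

r = (nΣab − ΣaΣb) / √[(nΣa² − (Σa)²)(nΣb² − (Σb)²)]
Numerator: 5×2039 − 75×139 = -230
Denominator: √[(6245 − 5625)(19695 − 19321)] = √[620 × 374] = 481.5392
r = -230 / 481.5392 ≈ -0.478

-0.478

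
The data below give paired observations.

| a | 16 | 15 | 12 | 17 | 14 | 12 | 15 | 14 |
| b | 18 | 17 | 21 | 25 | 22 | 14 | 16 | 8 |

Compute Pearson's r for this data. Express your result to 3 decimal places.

0.324

n = 8, Σa = 115, Σb = 141, Σa² = 1675, Σb² = 2679, Σab = 2048
nΣab − ΣaΣb = 16384 − 16215 = 169
nΣa² − (Σa)² = 13400 − 13225 = 175; nΣb² − (Σb)² = 21432 − 19881 = 1551
r = 169 / √(175 × 1551) = 169 / 520.9846 ≈ 0.324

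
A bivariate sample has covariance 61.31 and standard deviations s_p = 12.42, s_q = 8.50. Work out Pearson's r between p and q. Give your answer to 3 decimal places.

r = Cov(p,q) / (s_p · s_q) = 61.31 / (12.42 × 8.50)
  = 61.31 / 105.5700 ≈ 0.581

0.581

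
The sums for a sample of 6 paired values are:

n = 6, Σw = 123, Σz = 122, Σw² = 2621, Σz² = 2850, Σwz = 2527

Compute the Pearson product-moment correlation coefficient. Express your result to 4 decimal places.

0.1356

r = (nΣwz − ΣwΣz) / √[(nΣw² − (Σw)²)(nΣz² − (Σz)²)]
Numerator: 6×2527 − 123×122 = 156
Denominator: √[(15726 − 15129)(17100 − 14884)] = √[597 × 2216] = 1150.1965
r = 156 / 1150.1965 ≈ 0.1356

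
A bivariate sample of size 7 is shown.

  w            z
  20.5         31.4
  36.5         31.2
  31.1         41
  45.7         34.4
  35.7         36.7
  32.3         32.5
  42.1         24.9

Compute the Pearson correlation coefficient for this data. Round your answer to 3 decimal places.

-0.200

n = 7, Σw = 243.9, Σz = 232.1, Σw² = 8898.39, Σz² = 7846.91, Σwz = 8037.91
nΣwz − ΣwΣz = 56265.37 − 56609.19 = -343.82
nΣw² − (Σw)² = 62288.73 − 59487.21 = 2801.52; nΣz² − (Σz)² = 54928.37 − 53870.41 = 1057.96
r = -343.82 / √(2801.52 × 1057.96) = -343.82 / 1721.5970 ≈ -0.200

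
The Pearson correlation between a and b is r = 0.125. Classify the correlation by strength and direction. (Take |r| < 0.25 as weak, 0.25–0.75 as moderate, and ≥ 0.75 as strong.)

r = 0.125 > 0 so the relationship is positive.
|r| = 0.125, which falls in the weak range.

weak positive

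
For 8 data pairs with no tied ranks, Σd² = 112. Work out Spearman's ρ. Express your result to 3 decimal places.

ρ = 1 − 6Σd² / [n(n²−1)] = 1 − 6×112 / (8×63)
  = 1 − 672/504 = 1 − 1.3333 ≈ -0.333

-0.333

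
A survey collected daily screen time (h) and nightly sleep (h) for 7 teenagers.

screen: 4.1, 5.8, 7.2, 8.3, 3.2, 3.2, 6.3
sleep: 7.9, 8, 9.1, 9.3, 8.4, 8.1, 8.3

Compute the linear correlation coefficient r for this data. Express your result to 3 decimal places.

n = 7, Σx = 38.1, Σy = 59.1, Σx² = 231.35, Σy² = 500.77, Σxy = 326.59
nΣxy − ΣxΣy = 2286.13 − 2251.71 = 34.42
nΣx² − (Σx)² = 1619.45 − 1451.61 = 167.84; nΣy² − (Σy)² = 3505.39 − 3492.81 = 12.58
r = 34.42 / √(167.84 × 12.58) = 34.42 / 45.9503 ≈ 0.749

0.749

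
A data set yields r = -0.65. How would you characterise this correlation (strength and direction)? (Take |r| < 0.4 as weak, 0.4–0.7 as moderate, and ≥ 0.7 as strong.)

r = -0.65 < 0 so the relationship is negative.
|r| = 0.65, which falls in the moderate range.

moderate negative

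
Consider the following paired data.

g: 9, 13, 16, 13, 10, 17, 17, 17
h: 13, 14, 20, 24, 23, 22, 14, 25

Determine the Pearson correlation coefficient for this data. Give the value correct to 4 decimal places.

n = 8, Σg = 112, Σh = 155, Σg² = 1642, Σh² = 3175, Σgh = 2198
nΣgh − ΣgΣh = 17584 − 17360 = 224
nΣg² − (Σg)² = 13136 − 12544 = 592; nΣh² − (Σh)² = 25400 − 24025 = 1375
r = 224 / √(592 × 1375) = 224 / 902.2195 ≈ 0.2483

0.2483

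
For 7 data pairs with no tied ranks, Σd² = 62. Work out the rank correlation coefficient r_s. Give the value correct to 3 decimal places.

-0.107

ρ = 1 − 6Σd² / [n(n²−1)] = 1 − 6×62 / (7×48)
  = 1 − 372/336 = 1 − 1.1071 ≈ -0.107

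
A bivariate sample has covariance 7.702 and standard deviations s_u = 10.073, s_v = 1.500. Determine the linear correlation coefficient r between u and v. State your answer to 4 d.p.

0.5097

r = Cov(u,v) / (s_u · s_v) = 7.702 / (10.073 × 1.500)
  = 7.702 / 15.1095 ≈ 0.5097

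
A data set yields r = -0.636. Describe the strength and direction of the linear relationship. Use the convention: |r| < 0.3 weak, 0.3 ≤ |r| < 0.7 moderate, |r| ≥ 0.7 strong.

r = -0.636 < 0 so the relationship is negative.
|r| = 0.636, which falls in the moderate range.

moderate negative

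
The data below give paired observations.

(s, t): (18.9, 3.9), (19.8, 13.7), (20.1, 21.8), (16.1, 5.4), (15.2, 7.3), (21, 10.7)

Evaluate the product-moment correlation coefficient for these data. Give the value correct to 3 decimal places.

0.556

n = 6, Σs = 111.1, Σt = 62.8, Σs² = 2084.51, Σt² = 875.08, Σst = 1205.75
nΣst − ΣsΣt = 7234.5 − 6977.08 = 257.42
nΣs² − (Σs)² = 12507.06 − 12343.21 = 163.85; nΣt² − (Σt)² = 5250.48 − 3943.84 = 1306.64
r = 257.42 / √(163.85 × 1306.64) = 257.42 / 462.7018 ≈ 0.556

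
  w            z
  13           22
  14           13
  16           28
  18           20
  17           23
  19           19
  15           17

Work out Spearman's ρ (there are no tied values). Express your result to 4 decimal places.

0.1429

Rank w: 1, 2, 4, 6, 5, 7, 3
Rank z: 5, 1, 7, 4, 6, 3, 2
d = rank(w) − rank(z): -4, 1, -3, 2, -1, 4, 1; Σd² = 48
ρ = 1 − 6Σd² / [n(n²−1)] = 1 − 6×48 / (7×48) = 1 − 288/336 ≈ 0.1429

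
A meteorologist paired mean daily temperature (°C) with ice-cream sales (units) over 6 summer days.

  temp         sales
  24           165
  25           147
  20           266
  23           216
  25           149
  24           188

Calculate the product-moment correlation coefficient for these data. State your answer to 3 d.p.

-0.972

n = 6, Σx = 141, Σy = 1131, Σx² = 3331, Σy² = 223791, Σxy = 26160
nΣxy − ΣxΣy = 156960 − 159471 = -2511
nΣx² − (Σx)² = 19986 − 19881 = 105; nΣy² − (Σy)² = 1342746 − 1279161 = 63585
r = -2511 / √(105 × 63585) = -2511 / 2583.8779 ≈ -0.972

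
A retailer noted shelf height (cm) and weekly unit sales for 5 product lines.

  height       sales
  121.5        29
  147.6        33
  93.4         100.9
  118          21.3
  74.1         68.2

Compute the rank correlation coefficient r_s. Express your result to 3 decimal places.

Rank height: 4, 5, 2, 3, 1
Rank sales: 2, 3, 5, 1, 4
d = rank(height) − rank(sales): 2, 2, -3, 2, -3; Σd² = 30
ρ = 1 − 6Σd² / [n(n²−1)] = 1 − 6×30 / (5×24) = 1 − 180/120 ≈ -0.500

-0.500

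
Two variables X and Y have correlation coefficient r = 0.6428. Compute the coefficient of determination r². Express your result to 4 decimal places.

r² = (0.6428)² = 0.4132

0.4132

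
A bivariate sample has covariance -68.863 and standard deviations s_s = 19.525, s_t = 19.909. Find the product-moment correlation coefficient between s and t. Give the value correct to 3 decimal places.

-0.177

r = Cov(s,t) / (s_s · s_t) = -68.863 / (19.525 × 19.909)
  = -68.863 / 388.7232 ≈ -0.177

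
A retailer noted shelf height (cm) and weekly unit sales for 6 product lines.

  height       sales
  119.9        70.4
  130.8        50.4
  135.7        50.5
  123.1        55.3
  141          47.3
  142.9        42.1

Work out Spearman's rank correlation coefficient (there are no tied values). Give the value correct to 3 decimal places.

Rank height: 1, 3, 4, 2, 5, 6
Rank sales: 6, 3, 4, 5, 2, 1
d = rank(height) − rank(sales): -5, 0, 0, -3, 3, 5; Σd² = 68
ρ = 1 − 6Σd² / [n(n²−1)] = 1 − 6×68 / (6×35) = 1 − 408/210 ≈ -0.943

-0.943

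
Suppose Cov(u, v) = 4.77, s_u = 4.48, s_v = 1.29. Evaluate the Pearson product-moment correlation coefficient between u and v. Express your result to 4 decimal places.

0.8254

r = Cov(u,v) / (s_u · s_v) = 4.77 / (4.48 × 1.29)
  = 4.77 / 5.7792 ≈ 0.8254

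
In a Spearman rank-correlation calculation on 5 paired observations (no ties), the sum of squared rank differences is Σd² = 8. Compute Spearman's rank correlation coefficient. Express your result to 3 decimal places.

ρ = 1 − 6Σd² / [n(n²−1)] = 1 − 6×8 / (5×24)
  = 1 − 48/120 = 1 − 0.4000 ≈ 0.600

0.600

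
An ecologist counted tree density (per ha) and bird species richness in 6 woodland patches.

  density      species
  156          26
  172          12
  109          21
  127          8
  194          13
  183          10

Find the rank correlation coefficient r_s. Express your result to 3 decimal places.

-0.143

Rank density: 3, 4, 1, 2, 6, 5
Rank species: 6, 3, 5, 1, 4, 2
d = rank(density) − rank(species): -3, 1, -4, 1, 2, 3; Σd² = 40
ρ = 1 − 6Σd² / [n(n²−1)] = 1 − 6×40 / (6×35) = 1 − 240/210 ≈ -0.143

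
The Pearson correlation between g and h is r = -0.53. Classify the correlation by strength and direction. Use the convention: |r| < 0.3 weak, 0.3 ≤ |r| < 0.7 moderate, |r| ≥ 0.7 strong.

r = -0.53 < 0 so the relationship is negative.
|r| = 0.53, which falls in the moderate range.

moderate negative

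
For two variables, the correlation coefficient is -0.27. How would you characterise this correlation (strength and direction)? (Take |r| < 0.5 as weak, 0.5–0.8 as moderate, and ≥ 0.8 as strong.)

weak negative

r = -0.27 < 0 so the relationship is negative.
|r| = 0.27, which falls in the weak range.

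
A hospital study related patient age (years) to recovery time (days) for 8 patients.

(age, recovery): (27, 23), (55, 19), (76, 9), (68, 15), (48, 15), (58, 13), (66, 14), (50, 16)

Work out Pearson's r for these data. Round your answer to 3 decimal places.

n = 8, Σx = 448, Σy = 124, Σx² = 26678, Σy² = 2042, Σxy = 6568
nΣxy − ΣxΣy = 52544 − 55552 = -3008
nΣx² − (Σx)² = 213424 − 200704 = 12720; nΣy² − (Σy)² = 16336 − 15376 = 960
r = -3008 / √(12720 × 960) = -3008 / 3494.4527 ≈ -0.861

-0.861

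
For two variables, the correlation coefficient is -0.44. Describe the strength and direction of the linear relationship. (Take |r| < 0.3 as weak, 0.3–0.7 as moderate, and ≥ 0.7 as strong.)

moderate negative

r = -0.44 < 0 so the relationship is negative.
|r| = 0.44, which falls in the moderate range.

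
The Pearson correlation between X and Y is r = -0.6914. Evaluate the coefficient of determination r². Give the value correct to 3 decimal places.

r² = (-0.6914)² = 0.478

0.478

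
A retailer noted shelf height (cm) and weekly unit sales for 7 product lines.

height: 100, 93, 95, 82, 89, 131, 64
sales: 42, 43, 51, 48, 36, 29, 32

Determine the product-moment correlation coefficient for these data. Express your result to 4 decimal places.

n = 7, Σx = 654, Σy = 281, Σx² = 63576, Σy² = 11679, Σxy = 26031
nΣxy − ΣxΣy = 182217 − 183774 = -1557
nΣx² − (Σx)² = 445032 − 427716 = 17316; nΣy² − (Σy)² = 81753 − 78961 = 2792
r = -1557 / √(17316 × 2792) = -1557 / 6953.1484 ≈ -0.2239

-0.2239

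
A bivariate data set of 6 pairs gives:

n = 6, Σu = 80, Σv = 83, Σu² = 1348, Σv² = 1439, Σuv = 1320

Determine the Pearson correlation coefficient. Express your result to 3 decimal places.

r = (nΣuv − ΣuΣv) / √[(nΣu² − (Σu)²)(nΣv² − (Σv)²)]
Numerator: 6×1320 − 80×83 = 1280
Denominator: √[(8088 − 6400)(8634 − 6889)] = √[1688 × 1745] = 1716.2634
r = 1280 / 1716.2634 ≈ 0.746

0.746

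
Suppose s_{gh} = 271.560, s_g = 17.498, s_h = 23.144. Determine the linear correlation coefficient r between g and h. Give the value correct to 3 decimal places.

r = Cov(g,h) / (s_g · s_h) = 271.560 / (17.498 × 23.144)
  = 271.560 / 404.9737 ≈ 0.671

0.671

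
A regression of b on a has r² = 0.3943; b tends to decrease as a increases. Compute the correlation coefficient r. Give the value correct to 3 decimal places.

-0.628

|r| = √0.3943 = 0.628
The association is negative, so r = −0.628.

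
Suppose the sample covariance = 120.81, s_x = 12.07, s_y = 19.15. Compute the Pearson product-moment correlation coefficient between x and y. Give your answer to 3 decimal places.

0.523

r = Cov(x,y) / (s_x · s_y) = 120.81 / (12.07 × 19.15)
  = 120.81 / 231.1405 ≈ 0.523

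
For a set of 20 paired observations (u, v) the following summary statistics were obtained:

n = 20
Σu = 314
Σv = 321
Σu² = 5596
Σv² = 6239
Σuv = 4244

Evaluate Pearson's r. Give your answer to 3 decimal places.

-0.935

r = (nΣuv − ΣuΣv) / √[(nΣu² − (Σu)²)(nΣv² − (Σv)²)]
Numerator: 20×4244 − 314×321 = -15914
Denominator: √[(111920 − 98596)(124780 − 103041)] = √[13324 × 21739] = 17019.1197
r = -15914 / 17019.1197 ≈ -0.935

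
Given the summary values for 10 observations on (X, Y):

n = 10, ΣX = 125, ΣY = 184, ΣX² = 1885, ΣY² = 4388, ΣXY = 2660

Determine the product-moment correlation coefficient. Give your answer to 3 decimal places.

0.633

r = (nΣXY − ΣXΣY) / √[(nΣX² − (ΣX)²)(nΣY² − (ΣY)²)]
Numerator: 10×2660 − 125×184 = 3600
Denominator: √[(18850 − 15625)(43880 − 33856)] = √[3225 × 10024] = 5685.7190
r = 3600 / 5685.7190 ≈ 0.633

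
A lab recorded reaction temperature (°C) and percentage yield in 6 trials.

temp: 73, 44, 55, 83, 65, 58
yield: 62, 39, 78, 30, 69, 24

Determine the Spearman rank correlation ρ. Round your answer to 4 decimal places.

Rank temp: 5, 1, 2, 6, 4, 3
Rank yield: 4, 3, 6, 2, 5, 1
d = rank(temp) − rank(yield): 1, -2, -4, 4, -1, 2; Σd² = 42
ρ = 1 − 6Σd² / [n(n²−1)] = 1 − 6×42 / (6×35) = 1 − 252/210 ≈ -0.2000

-0.2000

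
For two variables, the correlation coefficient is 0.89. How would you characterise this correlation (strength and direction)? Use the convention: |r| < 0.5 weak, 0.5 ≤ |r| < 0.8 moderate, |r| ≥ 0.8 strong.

strong positive

r = 0.89 > 0 so the relationship is positive.
|r| = 0.89, which falls in the strong range.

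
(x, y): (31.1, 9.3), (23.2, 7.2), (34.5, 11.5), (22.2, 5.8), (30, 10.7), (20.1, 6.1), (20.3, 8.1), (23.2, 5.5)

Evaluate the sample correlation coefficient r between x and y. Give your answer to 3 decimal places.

0.861

n = 8, Σx = 204.6, Σy = 64.2, Σx² = 5442.88, Σy² = 551.78, Σxy = 1717.42
nΣxy − ΣxΣy = 13739.36 − 13135.32 = 604.04
nΣx² − (Σx)² = 43543.04 − 41861.16 = 1681.88; nΣy² − (Σy)² = 4414.24 − 4121.64 = 292.6
r = 604.04 / √(1681.88 × 292.6) = 604.04 / 701.5113 ≈ 0.861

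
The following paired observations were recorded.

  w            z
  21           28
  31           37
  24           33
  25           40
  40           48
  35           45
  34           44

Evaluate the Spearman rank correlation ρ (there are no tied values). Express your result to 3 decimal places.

0.964

Rank w: 1, 4, 2, 3, 7, 6, 5
Rank z: 1, 3, 2, 4, 7, 6, 5
d = rank(w) − rank(z): 0, 1, 0, -1, 0, 0, 0; Σd² = 2
ρ = 1 − 6Σd² / [n(n²−1)] = 1 − 6×2 / (7×48) = 1 − 12/336 ≈ 0.964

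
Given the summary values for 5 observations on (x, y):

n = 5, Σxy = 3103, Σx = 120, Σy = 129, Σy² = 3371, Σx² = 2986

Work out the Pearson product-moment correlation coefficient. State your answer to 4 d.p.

0.1039

r = (nΣxy − ΣxΣy) / √[(nΣx² − (Σx)²)(nΣy² − (Σy)²)]
Numerator: 5×3103 − 120×129 = 35
Denominator: √[(14930 − 14400)(16855 − 16641)] = √[530 × 214] = 336.7789
r = 35 / 336.7789 ≈ 0.1039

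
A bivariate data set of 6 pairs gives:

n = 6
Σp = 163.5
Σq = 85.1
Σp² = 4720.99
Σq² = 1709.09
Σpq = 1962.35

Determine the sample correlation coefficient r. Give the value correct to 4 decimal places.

r = (nΣpq − ΣpΣq) / √[(nΣp² − (Σp)²)(nΣq² − (Σq)²)]
Numerator: 6×1962.35 − 163.5×85.1 = -2139.75
Denominator: √[(28325.94 − 26732.25)(10254.54 − 7242.01)] = √[1593.69 × 3012.53] = 2191.1273
r = -2139.75 / 2191.1273 ≈ -0.9766

-0.9766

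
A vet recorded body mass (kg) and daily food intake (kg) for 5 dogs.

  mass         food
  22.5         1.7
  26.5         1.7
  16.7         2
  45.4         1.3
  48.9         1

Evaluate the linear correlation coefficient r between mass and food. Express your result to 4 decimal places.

n = 5, Σx = 160, Σy = 7.7, Σx² = 5939.76, Σy² = 12.47, Σxy = 224.62
nΣxy − ΣxΣy = 1123.1 − 1232 = -108.9
nΣx² − (Σx)² = 29698.8 − 25600 = 4098.8; nΣy² − (Σy)² = 62.35 − 59.29 = 3.06
r = -108.9 / √(4098.8 × 3.06) = -108.9 / 111.9925 ≈ -0.9724

-0.9724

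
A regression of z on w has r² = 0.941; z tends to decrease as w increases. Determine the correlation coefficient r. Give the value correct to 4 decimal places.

|r| = √0.941 = 0.9701
The association is negative, so r = −0.9701.

-0.9701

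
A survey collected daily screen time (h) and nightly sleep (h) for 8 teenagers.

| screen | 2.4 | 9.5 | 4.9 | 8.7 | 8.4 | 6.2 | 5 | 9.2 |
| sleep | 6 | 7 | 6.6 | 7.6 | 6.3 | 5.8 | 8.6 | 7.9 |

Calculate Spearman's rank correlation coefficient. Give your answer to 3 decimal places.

Rank screen: 1, 8, 2, 6, 5, 4, 3, 7
Rank sleep: 2, 5, 4, 6, 3, 1, 8, 7
d = rank(screen) − rank(sleep): -1, 3, -2, 0, 2, 3, -5, 0; Σd² = 52
ρ = 1 − 6Σd² / [n(n²−1)] = 1 − 6×52 / (8×63) = 1 − 312/504 ≈ 0.381

0.381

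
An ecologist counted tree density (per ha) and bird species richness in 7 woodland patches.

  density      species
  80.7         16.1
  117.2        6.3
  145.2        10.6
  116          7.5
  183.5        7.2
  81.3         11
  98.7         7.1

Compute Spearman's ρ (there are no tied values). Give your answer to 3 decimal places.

Rank density: 1, 5, 6, 4, 7, 2, 3
Rank species: 7, 1, 5, 4, 3, 6, 2
d = rank(density) − rank(species): -6, 4, 1, 0, 4, -4, 1; Σd² = 86
ρ = 1 − 6Σd² / [n(n²−1)] = 1 − 6×86 / (7×48) = 1 − 516/336 ≈ -0.536

-0.536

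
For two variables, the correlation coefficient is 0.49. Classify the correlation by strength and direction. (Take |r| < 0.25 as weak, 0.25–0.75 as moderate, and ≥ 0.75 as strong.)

moderate positive

r = 0.49 > 0 so the relationship is positive.
|r| = 0.49, which falls in the moderate range.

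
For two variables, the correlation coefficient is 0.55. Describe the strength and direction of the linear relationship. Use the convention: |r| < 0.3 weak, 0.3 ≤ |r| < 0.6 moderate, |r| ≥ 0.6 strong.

moderate positive

r = 0.55 > 0 so the relationship is positive.
|r| = 0.55, which falls in the moderate range.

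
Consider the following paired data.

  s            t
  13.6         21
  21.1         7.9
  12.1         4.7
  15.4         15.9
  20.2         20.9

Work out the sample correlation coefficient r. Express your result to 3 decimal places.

0.134

n = 5, Σs = 82.4, Σt = 70.4, Σs² = 1421.78, Σt² = 1215.12, Σst = 1176.2
nΣst − ΣsΣt = 5881 − 5800.96 = 80.04
nΣs² − (Σs)² = 7108.9 − 6789.76 = 319.14; nΣt² − (Σt)² = 6075.6 − 4956.16 = 1119.44
r = 80.04 / √(319.14 × 1119.44) = 80.04 / 597.7107 ≈ 0.134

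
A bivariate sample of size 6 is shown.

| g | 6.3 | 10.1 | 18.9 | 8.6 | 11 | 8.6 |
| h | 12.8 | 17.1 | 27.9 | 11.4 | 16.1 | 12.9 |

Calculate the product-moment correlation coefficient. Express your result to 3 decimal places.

n = 6, Σg = 63.5, Σh = 98.2, Σg² = 767.83, Σh² = 1790.24, Σgh = 1166.74
nΣgh − ΣgΣh = 7000.44 − 6235.7 = 764.74
nΣg² − (Σg)² = 4606.98 − 4032.25 = 574.73; nΣh² − (Σh)² = 10741.44 − 9643.24 = 1098.2
r = 764.74 / √(574.73 × 1098.2) = 764.74 / 794.4611 ≈ 0.963

0.963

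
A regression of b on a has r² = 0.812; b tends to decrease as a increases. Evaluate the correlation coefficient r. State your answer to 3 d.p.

|r| = √0.812 = 0.901
The association is negative, so r = −0.901.

-0.901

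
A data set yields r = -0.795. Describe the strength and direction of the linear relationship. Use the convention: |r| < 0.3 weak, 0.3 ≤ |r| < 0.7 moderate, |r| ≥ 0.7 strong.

r = -0.795 < 0 so the relationship is negative.
|r| = 0.795, which falls in the strong range.

strong negative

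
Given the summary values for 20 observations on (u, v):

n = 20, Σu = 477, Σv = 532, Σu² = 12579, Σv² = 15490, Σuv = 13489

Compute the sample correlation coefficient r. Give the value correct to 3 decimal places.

0.631

r = (nΣuv − ΣuΣv) / √[(nΣu² − (Σu)²)(nΣv² − (Σv)²)]
Numerator: 20×13489 − 477×532 = 16016
Denominator: √[(251580 − 227529)(309800 − 283024)] = √[24051 × 26776] = 25376.9497
r = 16016 / 25376.9497 ≈ 0.631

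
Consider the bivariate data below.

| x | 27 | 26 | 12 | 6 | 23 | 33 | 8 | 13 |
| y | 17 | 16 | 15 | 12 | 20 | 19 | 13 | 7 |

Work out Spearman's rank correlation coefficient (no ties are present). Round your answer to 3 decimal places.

0.714

Rank x: 7, 6, 3, 1, 5, 8, 2, 4
Rank y: 6, 5, 4, 2, 8, 7, 3, 1
d = rank(x) − rank(y): 1, 1, -1, -1, -3, 1, -1, 3; Σd² = 24
ρ = 1 − 6Σd² / [n(n²−1)] = 1 − 6×24 / (8×63) = 1 − 144/504 ≈ 0.714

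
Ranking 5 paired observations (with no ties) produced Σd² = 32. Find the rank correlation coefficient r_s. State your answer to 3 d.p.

-0.600

ρ = 1 − 6Σd² / [n(n²−1)] = 1 − 6×32 / (5×24)
  = 1 − 192/120 = 1 − 1.6000 ≈ -0.600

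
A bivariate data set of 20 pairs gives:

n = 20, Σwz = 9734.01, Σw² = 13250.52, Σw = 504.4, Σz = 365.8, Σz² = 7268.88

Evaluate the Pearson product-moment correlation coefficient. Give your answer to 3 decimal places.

0.919

r = (nΣwz − ΣwΣz) / √[(nΣw² − (Σw)²)(nΣz² − (Σz)²)]
Numerator: 20×9734.01 − 504.4×365.8 = 10170.68
Denominator: √[(265010.4 − 254419.36)(145377.6 − 133809.64)] = √[10591.04 × 11567.96] = 11068.7274
r = 10170.68 / 11068.7274 ≈ 0.919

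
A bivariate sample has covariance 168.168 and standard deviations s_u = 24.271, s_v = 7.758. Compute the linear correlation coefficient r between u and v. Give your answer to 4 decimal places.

r = Cov(u,v) / (s_u · s_v) = 168.168 / (24.271 × 7.758)
  = 168.168 / 188.2944 ≈ 0.8931

0.8931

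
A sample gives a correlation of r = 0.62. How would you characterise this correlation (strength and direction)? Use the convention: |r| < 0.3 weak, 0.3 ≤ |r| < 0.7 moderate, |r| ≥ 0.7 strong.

r = 0.62 > 0 so the relationship is positive.
|r| = 0.62, which falls in the moderate range.

moderate positive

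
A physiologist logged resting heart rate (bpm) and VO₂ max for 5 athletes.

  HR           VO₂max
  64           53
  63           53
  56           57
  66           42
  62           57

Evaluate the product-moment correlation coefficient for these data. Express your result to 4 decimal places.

-0.7273

n = 5, Σx = 311, Σy = 262, Σx² = 19401, Σy² = 13880, Σxy = 16229
nΣxy − ΣxΣy = 81145 − 81482 = -337
nΣx² − (Σx)² = 97005 − 96721 = 284; nΣy² − (Σy)² = 69400 − 68644 = 756
r = -337 / √(284 × 756) = -337 / 463.3616 ≈ -0.7273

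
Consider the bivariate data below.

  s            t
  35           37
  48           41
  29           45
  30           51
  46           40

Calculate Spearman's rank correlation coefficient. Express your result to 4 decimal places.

Rank s: 3, 5, 1, 2, 4
Rank t: 1, 3, 4, 5, 2
d = rank(s) − rank(t): 2, 2, -3, -3, 2; Σd² = 30
ρ = 1 − 6Σd² / [n(n²−1)] = 1 − 6×30 / (5×24) = 1 − 180/120 ≈ -0.5000

-0.5000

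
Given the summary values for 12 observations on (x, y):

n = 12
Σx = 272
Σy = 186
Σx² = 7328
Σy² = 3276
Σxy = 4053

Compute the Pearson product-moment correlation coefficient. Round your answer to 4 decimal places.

-0.2411

r = (nΣxy − ΣxΣy) / √[(nΣx² − (Σx)²)(nΣy² − (Σy)²)]
Numerator: 12×4053 − 272×186 = -1956
Denominator: √[(87936 − 73984)(39312 − 34596)] = √[13952 × 4716] = 8111.5740
r = -1956 / 8111.5740 ≈ -0.2411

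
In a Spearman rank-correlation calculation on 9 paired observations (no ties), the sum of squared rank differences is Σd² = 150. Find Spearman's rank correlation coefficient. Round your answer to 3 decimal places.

-0.250

ρ = 1 − 6Σd² / [n(n²−1)] = 1 − 6×150 / (9×80)
  = 1 − 900/720 = 1 − 1.2500 ≈ -0.250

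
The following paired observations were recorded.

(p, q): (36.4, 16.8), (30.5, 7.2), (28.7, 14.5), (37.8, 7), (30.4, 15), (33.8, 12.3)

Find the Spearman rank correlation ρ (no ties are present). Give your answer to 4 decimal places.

Rank p: 5, 3, 1, 6, 2, 4
Rank q: 6, 2, 4, 1, 5, 3
d = rank(p) − rank(q): -1, 1, -3, 5, -3, 1; Σd² = 46
ρ = 1 − 6Σd² / [n(n²−1)] = 1 − 6×46 / (6×35) = 1 − 276/210 ≈ -0.3143

-0.3143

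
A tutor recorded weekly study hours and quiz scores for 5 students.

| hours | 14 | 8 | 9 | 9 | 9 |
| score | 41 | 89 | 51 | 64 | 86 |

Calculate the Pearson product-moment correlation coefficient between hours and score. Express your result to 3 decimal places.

n = 5, Σx = 49, Σy = 331, Σx² = 503, Σy² = 23695, Σxy = 3095
nΣxy − ΣxΣy = 15475 − 16219 = -744
nΣx² − (Σx)² = 2515 − 2401 = 114; nΣy² − (Σy)² = 118475 − 109561 = 8914
r = -744 / √(114 × 8914) = -744 / 1008.0655 ≈ -0.738

-0.738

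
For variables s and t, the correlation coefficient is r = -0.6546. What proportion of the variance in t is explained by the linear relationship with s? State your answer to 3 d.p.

r² = (-0.6546)² = 0.429

0.429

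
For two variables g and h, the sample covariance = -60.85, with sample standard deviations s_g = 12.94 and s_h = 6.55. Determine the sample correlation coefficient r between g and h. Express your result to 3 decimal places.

r = Cov(g,h) / (s_g · s_h) = -60.85 / (12.94 × 6.55)
  = -60.85 / 84.7570 ≈ -0.718

-0.718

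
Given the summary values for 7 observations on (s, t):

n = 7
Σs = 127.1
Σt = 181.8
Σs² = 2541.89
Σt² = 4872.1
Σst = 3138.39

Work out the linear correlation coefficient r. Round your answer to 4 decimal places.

-0.8661

r = (nΣst − ΣsΣt) / √[(nΣs² − (Σs)²)(nΣt² − (Σt)²)]
Numerator: 7×3138.39 − 127.1×181.8 = -1138.05
Denominator: √[(17793.23 − 16154.41)(34104.7 − 33051.24)] = √[1638.82 × 1053.46] = 1313.9373
r = -1138.05 / 1313.9373 ≈ -0.8661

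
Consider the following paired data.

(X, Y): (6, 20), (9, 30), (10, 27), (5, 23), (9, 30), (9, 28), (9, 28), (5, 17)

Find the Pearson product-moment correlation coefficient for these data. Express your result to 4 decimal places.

n = 8, ΣX = 62, ΣY = 203, ΣX² = 510, ΣY² = 5315, ΣXY = 1634
nΣXY − ΣXΣY = 13072 − 12586 = 486
nΣX² − (ΣX)² = 4080 − 3844 = 236; nΣY² − (ΣY)² = 42520 − 41209 = 1311
r = 486 / √(236 × 1311) = 486 / 556.2338 ≈ 0.8737

0.8737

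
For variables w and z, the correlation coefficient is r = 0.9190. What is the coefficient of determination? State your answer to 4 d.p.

0.8446

r² = (0.9190)² = 0.8446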